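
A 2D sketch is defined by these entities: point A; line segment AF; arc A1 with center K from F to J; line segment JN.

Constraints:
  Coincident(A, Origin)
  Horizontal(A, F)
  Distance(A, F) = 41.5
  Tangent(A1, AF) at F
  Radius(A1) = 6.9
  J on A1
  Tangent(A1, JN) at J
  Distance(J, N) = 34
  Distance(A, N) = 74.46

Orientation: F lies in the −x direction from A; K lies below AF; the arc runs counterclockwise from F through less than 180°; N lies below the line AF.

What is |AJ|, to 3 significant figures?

46.8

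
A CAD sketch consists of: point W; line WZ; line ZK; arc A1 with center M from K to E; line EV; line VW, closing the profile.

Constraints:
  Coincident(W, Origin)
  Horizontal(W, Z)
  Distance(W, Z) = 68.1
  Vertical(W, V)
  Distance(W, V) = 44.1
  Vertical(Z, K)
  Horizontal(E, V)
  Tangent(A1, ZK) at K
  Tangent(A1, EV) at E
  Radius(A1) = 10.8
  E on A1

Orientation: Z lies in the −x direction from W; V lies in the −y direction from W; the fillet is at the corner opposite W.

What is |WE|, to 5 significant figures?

72.306

W is at the origin; WZ is horizontal with |WZ| = 68.1 and Z on the −x side, so Z = (-68.100, 0.0000). W and V share the same x with |WV| = 44.1 and V on the −y side, so V = (0.0000, -44.100). The virtual corner opposite W is at (-68.100, -44.100). Since A1 is tangent to ZK there, MK ⟂ ZK and tangency of A1 to EV means the radius ME is perpendicular to EV, with radius 10.8, so the center M sits 10.8 in from both sides at M = (-57.300, -33.300). That places the tangent points at K = (-68.100, -33.300) on ZK and E = (-57.300, -44.100) on EV. Then |WE| = |E − W| = 72.306.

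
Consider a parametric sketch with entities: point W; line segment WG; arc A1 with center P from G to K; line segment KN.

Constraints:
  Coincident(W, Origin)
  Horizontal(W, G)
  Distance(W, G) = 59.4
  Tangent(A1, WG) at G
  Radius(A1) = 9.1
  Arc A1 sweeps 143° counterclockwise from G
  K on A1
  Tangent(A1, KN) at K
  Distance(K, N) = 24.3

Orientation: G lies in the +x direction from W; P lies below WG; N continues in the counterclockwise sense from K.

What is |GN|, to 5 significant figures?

33.979

On A1, G sits at bearing 90° from P; a 143° counterclockwise sweep puts K at bearing 233°, so K = P + 9.1·(cos 233°, sin 233°) = (53.923, -16.368). Since A1 is tangent to KN there, PK ⟂ KN, so KN runs along (−sin 233°, cos 233°); with |KN| = 24.3, N = (73.330, -30.992). Then |GN| = |N − G| = 33.979.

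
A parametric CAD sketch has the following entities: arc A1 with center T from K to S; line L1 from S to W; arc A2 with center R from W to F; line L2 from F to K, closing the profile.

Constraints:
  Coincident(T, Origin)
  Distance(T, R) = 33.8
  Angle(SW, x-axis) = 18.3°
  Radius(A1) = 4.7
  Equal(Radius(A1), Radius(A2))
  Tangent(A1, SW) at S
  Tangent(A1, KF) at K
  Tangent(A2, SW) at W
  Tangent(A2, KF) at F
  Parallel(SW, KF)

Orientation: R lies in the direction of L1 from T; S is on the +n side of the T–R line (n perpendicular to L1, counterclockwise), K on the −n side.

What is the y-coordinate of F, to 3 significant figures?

6.15

Tangency of A1 to both parallel lines with radius 4.7 puts S and K at T ± 4.7·n: S = (-1.48, 4.46), K = (1.48, -4.46). Equal radii place W and F the same way about R: W = R + 4.7·n = (30.6, 15.1), F = R − 4.7·n = (33.6, 6.15). So F.y = 6.15.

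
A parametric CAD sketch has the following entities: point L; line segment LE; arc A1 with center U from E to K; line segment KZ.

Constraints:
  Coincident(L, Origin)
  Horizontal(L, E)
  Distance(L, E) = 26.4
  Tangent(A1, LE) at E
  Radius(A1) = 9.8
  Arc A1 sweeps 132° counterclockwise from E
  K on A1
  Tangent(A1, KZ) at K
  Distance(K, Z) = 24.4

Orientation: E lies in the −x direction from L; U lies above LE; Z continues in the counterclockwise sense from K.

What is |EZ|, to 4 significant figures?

35.66

L is at the origin; LE is horizontal with |LE| = 26.4 and E on the −x side, so E = (-26.40, 0.000). Tangency of A1 to LE means the radius UE is perpendicular to LE, so U = E + (0, 9.8) = (-26.40, 9.800). On A1, E sits at bearing -90° from U; a 132° counterclockwise sweep puts K at bearing 42°, so K = U + 9.8·(cos 42°, sin 42°) = (-19.12, 16.36). Since A1 is tangent to KZ there, UK ⟂ KZ, so KZ runs along (−sin 42°, cos 42°); with |KZ| = 24.4, Z = (-35.44, 34.49). Then |EZ| = |Z − E| = 35.66.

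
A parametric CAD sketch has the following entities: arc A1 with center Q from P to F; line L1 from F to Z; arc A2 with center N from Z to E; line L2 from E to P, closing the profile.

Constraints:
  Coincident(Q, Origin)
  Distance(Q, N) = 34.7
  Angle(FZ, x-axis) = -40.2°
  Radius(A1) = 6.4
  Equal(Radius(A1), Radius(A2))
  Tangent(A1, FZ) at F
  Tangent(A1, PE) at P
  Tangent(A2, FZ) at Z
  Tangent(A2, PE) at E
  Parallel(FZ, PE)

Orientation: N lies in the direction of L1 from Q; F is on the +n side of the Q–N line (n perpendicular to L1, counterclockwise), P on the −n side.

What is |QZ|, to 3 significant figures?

35.3

The slot axis is L1's direction at -40.2°, so u = (cos -40.2°, sin -40.2°) = (0.764, -0.645) and n = (−sin -40.2°, cos -40.2°) = (0.645, 0.764). Q is at the origin and N lies 34.7 along u from Q, so N = 34.7·u = (26.5, -22.4). Tangency of A1 to both parallel lines with radius 6.4 puts F and P at Q ± 6.4·n: F = (4.13, 4.89), P = (-4.13, -4.89). Equal radii place Z and E the same way about N: Z = N + 6.4·n = (30.6, -17.5), E = N − 6.4·n = (22.4, -27.3). Then |QZ| = |Z − Q| = 35.3.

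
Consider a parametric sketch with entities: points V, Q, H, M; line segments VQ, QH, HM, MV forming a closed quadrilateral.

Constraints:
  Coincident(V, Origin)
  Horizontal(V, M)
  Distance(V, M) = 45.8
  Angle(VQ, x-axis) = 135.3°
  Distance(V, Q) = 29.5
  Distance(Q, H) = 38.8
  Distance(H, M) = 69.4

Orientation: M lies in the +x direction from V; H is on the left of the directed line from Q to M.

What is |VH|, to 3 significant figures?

52.9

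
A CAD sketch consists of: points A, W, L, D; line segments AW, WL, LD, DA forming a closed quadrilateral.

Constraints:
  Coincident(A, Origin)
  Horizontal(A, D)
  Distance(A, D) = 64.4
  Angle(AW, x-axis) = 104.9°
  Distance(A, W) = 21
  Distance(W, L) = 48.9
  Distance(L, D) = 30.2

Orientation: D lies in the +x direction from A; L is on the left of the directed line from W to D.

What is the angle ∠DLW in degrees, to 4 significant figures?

132.1°

Checks: |WL| = 48.90 ✓; |LD| = 30.20 ✓.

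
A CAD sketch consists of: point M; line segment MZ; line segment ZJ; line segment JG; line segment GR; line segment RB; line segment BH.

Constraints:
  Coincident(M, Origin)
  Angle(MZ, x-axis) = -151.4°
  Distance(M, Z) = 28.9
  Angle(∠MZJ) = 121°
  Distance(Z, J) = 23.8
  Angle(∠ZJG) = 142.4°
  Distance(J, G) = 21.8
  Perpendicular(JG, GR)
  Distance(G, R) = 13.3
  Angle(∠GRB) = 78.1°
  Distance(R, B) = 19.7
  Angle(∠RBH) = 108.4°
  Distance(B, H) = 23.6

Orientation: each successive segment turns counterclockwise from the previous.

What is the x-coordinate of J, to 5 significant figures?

-26.370

M is at the origin; MZ runs at -151.4° with length 28.9, so Z = (-25.374, -13.834). ∠MZJ = 121.0° gives ZJ at -92.400° from the x-axis; with |ZJ| = 23.8, J = (-26.370, -37.613). So J.x = -26.370.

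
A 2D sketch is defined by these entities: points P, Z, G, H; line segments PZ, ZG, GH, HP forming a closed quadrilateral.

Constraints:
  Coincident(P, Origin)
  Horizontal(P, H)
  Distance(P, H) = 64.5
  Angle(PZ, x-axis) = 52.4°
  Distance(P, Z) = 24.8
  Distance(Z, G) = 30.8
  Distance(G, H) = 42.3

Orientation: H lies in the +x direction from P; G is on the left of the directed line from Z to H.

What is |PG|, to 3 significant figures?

54.6

Checks: |ZG| = 30.80 ✓; |GH| = 42.30 ✓.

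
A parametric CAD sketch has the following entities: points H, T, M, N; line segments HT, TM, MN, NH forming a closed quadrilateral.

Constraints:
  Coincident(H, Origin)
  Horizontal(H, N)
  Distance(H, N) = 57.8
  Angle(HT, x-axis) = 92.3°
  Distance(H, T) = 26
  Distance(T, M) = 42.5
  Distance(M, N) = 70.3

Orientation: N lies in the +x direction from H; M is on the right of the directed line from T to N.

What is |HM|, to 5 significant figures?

18.796

H is at the origin; HN is horizontal with |HN| = 57.8 and N in +x, so N = (57.8, 0). HT runs at 92.3° with |HT| = 26.0, so T = (-1.0434, 25.979). M is determined by |TM| = 42.5 and |MN| = 70.3 together: it lies at the intersection of circle(T, 42.5) and circle(N, 70.3). With |TN| = 64.323, the foot of the radical line on TN is 7.7859 from T and the perpendicular offset is √(42.5² − 7.7859²) = 41.781. Taking the right-of-TN solution: M = (-10.795, -15.387).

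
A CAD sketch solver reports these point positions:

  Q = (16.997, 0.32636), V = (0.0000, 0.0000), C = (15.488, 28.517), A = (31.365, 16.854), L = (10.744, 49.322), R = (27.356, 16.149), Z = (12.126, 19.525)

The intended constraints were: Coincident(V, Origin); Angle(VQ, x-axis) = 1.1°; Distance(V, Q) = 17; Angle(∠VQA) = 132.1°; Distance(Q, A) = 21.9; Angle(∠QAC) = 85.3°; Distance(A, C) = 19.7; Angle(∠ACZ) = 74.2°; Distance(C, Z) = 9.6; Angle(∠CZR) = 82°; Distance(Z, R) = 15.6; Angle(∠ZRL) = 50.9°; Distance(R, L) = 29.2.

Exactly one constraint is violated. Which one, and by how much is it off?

Distance(R, L) = 29.2 — off by 7.90.

V = (0.00, 0.00) ✓; VQ at 1.100° ✓; |VQ| = 17.00 ✓; ∠VQA = 132.1° ✓; |QA| = 21.90 ✓; ∠QAC = 85.30° ✓; |AC| = 19.70 ✓; ∠ACZ = 74.20° ✓; |CZ| = 9.600 ✓; ∠CZR = 82.00° ✓; |ZR| = 15.60 ✓; ∠ZRL = 50.90° ✓; |RL| = 37.10 ✗.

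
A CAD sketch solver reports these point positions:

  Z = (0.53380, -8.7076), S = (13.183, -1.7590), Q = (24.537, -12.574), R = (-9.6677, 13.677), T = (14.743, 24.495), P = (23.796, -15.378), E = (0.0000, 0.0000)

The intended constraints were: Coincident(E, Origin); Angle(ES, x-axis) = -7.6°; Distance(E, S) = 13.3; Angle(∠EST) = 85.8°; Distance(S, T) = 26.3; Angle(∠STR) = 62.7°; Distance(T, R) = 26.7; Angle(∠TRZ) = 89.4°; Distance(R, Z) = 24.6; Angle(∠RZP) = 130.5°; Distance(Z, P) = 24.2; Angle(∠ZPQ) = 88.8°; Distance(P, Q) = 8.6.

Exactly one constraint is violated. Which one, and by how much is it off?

Distance(P, Q) = 8.6 — off by 5.70.

E = (0.00, 0.00) ✓; ES at -7.600° ✓; |ES| = 13.30 ✓; ∠EST = 85.80° ✓; |ST| = 26.30 ✓; ∠STR = 62.70° ✓; |TR| = 26.70 ✓; ∠TRZ = 89.40° ✓; |RZ| = 24.60 ✓; ∠RZP = 130.5° ✓; |ZP| = 24.20 ✓; ∠ZPQ = 88.80° ✓; |PQ| = 2.900 ✗.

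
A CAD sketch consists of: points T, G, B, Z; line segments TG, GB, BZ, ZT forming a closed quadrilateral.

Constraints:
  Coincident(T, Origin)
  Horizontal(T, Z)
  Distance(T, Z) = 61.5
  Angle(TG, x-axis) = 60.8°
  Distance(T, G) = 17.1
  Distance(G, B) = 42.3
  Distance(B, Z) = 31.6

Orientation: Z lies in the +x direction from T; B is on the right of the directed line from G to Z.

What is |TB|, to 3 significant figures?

39.5

T is at the origin; TZ is horizontal with |TZ| = 61.5 and Z in +x, so Z = (61.5, 0). TG runs at 60.8° with |TG| = 17.1, so G = (8.34, 14.9). B is determined by |GB| = 42.3 and |BZ| = 31.6 together: it lies at the intersection of circle(G, 42.3) and circle(Z, 31.6). With |GZ| = 55.2, the foot of the radical line on GZ is 34.8 from G and the perpendicular offset is √(42.3² − 34.8²) = 24.1. Taking the right-of-GZ solution: B = (35.3, -17.7).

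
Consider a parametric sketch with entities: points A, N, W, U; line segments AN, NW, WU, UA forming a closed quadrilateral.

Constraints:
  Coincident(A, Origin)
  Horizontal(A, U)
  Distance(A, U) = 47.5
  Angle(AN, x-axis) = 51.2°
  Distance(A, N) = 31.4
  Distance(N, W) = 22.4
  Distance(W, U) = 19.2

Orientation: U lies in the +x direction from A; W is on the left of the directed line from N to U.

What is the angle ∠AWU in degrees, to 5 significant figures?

85.527°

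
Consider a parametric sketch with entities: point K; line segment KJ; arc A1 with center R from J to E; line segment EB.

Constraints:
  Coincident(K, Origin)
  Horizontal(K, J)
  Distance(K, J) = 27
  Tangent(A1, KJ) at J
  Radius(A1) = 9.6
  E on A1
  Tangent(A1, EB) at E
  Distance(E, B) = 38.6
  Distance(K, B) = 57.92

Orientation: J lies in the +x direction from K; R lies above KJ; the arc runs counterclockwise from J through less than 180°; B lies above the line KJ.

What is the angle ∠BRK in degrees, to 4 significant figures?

114.7°

K is at the origin; KJ is horizontal with |KJ| = 27.0 and J on the +x side, so J = (27.00, 0.000). A1 meets KJ tangentially, so RJ is at right angles to KJ, so R = J + (0, 9.6) = (27.00, 9.600). Since RE ⟂ EB (tangency), |RB| = √(9.6² + 38.6²) = 39.78 regardless of where E sits on A1. So B lies on both circle(K, 57.92) and circle(R, 39.78); the above-KJ intersection is B = (30.53, 49.22). E is the foot of the tangent from B: E = (36.49, 11.08).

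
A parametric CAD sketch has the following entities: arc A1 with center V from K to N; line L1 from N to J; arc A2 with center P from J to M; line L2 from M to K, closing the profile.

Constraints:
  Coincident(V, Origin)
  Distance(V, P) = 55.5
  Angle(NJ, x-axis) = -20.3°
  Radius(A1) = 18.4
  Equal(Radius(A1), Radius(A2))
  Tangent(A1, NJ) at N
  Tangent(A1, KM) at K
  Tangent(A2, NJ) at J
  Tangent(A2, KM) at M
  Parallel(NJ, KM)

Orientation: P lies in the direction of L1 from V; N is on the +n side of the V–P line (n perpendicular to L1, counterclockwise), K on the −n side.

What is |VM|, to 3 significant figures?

58.5

Tangency of A1 to both parallel lines with radius 18.4 puts N and K at V ± 18.4·n: N = (6.38, 17.3), K = (-6.38, -17.3). Equal radii place J and M the same way about P: J = P + 18.4·n = (58.4, -2.00), M = P − 18.4·n = (45.7, -36.5). Then |VM| = |M − V| = 58.5.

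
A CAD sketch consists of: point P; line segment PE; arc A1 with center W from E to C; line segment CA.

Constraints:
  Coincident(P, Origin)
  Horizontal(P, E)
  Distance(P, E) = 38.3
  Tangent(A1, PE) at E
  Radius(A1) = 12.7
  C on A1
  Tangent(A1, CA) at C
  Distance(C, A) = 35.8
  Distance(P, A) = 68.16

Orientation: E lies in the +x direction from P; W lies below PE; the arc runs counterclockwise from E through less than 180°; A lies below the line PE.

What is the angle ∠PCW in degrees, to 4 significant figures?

112.7°

P is at the origin; P and E share the same y with |PE| = 38.3 and E on the +x side, so E = (38.30, 0.000). The tangent condition forces WE to be normal to PE, so W = E + (0, -12.7) = (38.30, -12.70). Since WC ⟂ CA (tangency), |WA| = √(12.7² + 35.8²) = 37.99 regardless of where C sits on A1. So A lies on both circle(P, 68.16) and circle(W, 37.99); the below-PE intersection is A = (46.56, -49.78). C is the foot of the tangent from A: C = (27.54, -19.45).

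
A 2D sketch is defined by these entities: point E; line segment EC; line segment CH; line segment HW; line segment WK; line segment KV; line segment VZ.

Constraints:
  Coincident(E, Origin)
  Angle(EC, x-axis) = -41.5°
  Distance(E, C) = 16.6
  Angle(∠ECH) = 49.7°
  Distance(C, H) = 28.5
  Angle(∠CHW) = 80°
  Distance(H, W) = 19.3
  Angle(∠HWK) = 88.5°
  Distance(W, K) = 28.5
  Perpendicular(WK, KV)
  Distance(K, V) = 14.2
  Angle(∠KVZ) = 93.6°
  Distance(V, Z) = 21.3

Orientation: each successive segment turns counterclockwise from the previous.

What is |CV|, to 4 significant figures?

0.5924

∠HWK = 88.5° gives WK at -79.70° from the x-axis; with |WK| = 28.5, K = (-0.9474, -13.50). WK is perpendicular to KV, so KV runs at 10.30°; with |KV| = 14.2, V = (13.02, -10.96). Then |CV| = |V − C| = 0.5924.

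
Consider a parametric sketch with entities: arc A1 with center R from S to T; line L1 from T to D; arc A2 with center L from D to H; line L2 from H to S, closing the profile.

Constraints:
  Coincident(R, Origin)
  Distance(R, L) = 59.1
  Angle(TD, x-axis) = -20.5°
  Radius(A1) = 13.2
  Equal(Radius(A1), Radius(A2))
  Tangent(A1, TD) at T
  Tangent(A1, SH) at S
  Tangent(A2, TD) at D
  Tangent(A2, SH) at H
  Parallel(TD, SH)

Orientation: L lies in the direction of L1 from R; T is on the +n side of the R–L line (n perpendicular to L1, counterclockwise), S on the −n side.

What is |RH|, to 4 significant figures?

60.56

Tangency of A1 to both parallel lines with radius 13.2 puts T and S at R ± 13.2·n: T = (4.623, 12.36), S = (-4.623, -12.36). Equal radii place D and H the same way about L: D = L + 13.2·n = (59.98, -8.333), H = L − 13.2·n = (50.73, -33.06). Then |RH| = |H − R| = 60.56.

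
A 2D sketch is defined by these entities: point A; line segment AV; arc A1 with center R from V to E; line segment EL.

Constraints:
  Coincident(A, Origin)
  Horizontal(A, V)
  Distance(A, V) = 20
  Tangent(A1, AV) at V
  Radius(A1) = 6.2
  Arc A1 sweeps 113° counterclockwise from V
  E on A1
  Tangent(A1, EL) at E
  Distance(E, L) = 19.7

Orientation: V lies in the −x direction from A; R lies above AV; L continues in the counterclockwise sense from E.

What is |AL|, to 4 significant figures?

34.63

A is at the origin; AV is horizontal with |AV| = 20.0 and V on the −x side, so V = (-20.00, 0.000). The tangent condition forces RV to be normal to AV, so R = V + (0, 6.2) = (-20.00, 6.200). On A1, V sits at bearing -90° from R; a 113° counterclockwise sweep puts E at bearing 23°, so E = R + 6.2·(cos 23°, sin 23°) = (-14.29, 8.623). Tangency of A1 to EL means the radius RE is perpendicular to EL, so EL runs along (−sin 23°, cos 23°); with |EL| = 19.7, L = (-21.99, 26.76). Then |AL| = |L − A| = 34.63.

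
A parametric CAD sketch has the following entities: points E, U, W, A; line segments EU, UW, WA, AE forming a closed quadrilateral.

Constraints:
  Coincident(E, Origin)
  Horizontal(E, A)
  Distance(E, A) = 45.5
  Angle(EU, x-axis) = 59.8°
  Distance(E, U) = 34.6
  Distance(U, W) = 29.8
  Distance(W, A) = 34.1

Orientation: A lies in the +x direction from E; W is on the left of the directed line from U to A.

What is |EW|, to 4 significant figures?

57.98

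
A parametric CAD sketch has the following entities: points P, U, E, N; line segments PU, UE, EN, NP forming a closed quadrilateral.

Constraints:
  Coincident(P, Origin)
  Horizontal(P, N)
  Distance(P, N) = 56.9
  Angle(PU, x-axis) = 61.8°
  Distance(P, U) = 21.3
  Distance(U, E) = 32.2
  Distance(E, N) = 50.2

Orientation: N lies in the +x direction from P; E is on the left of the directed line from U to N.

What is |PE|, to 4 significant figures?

53.18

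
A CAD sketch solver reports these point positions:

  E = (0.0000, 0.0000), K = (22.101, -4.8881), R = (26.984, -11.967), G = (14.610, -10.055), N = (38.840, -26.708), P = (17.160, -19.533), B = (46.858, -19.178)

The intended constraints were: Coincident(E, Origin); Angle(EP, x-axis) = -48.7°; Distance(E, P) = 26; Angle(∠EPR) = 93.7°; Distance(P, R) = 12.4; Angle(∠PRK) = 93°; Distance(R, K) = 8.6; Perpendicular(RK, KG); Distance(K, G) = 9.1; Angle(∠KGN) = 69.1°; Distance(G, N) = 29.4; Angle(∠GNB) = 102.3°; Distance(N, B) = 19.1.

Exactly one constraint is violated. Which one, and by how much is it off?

Distance(N, B) = 19.1 — off by 8.10.

E = (0.00, 0.00) ✓; EP at -48.70° ✓; |EP| = 26.00 ✓; ∠EPR = 93.70° ✓; |PR| = 12.40 ✓; ∠PRK = 93.00° ✓; |RK| = 8.600 ✓; ∠(RK, KG) = 90.00° ✓; |KG| = 9.100 ✓; ∠KGN = 69.10° ✓; |GN| = 29.40 ✓; ∠GNB = 102.3° ✓; |NB| = 11.00 ✗.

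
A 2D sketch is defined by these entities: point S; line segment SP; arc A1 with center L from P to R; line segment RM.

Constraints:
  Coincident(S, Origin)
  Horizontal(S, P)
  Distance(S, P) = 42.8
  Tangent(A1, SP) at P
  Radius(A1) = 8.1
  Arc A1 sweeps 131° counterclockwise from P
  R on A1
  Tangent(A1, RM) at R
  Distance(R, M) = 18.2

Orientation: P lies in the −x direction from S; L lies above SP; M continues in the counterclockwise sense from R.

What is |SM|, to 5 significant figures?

55.693

S is at the origin; SP is horizontal with |SP| = 42.8 and P on the −x side, so P = (-42.800, 0.0000). The tangent condition forces LP to be normal to SP, so L = P + (0, 8.1) = (-42.800, 8.1000). On A1, P sits at bearing -90° from L; a 131° counterclockwise sweep puts R at bearing 41°, so R = L + 8.1·(cos 41°, sin 41°) = (-36.687, 13.414). A1 meets RM tangentially, so LR is at right angles to RM, so RM runs along (−sin 41°, cos 41°); with |RM| = 18.2, M = (-48.627, 27.150). Then |SM| = |M − S| = 55.693.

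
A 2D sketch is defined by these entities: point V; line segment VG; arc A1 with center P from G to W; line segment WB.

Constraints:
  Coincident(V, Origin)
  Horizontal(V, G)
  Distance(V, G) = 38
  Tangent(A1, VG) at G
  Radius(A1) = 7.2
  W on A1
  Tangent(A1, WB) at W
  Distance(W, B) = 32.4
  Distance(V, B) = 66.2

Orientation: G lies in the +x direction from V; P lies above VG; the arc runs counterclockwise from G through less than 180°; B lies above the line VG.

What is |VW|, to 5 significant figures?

44.972

Checks: |PW| = 7.200 ✓; ∠(PW, WB) = 90.00° ✓; |WB| = 32.40 ✓; |VB| = 66.20 ✓.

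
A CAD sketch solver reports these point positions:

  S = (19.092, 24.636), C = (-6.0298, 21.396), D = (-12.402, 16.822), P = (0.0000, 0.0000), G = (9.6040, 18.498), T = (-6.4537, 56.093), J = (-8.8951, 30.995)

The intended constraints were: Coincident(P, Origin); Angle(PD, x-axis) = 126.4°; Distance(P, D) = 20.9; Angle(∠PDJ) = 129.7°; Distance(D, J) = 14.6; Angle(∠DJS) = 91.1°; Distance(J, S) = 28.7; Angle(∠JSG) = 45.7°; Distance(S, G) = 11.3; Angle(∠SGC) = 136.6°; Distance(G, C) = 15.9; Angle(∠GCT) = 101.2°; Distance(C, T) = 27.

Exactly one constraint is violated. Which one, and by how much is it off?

Distance(C, T) = 27 — off by 7.70.

P = (0.00, 0.00) ✓; PD at 126.4° ✓; |PD| = 20.90 ✓; ∠PDJ = 129.7° ✓; |DJ| = 14.60 ✓; ∠DJS = 91.10° ✓; |JS| = 28.70 ✓; ∠JSG = 45.70° ✓; |SG| = 11.30 ✓; ∠SGC = 136.6° ✓; |GC| = 15.90 ✓; ∠GCT = 101.2° ✓; |CT| = 34.70 ✗.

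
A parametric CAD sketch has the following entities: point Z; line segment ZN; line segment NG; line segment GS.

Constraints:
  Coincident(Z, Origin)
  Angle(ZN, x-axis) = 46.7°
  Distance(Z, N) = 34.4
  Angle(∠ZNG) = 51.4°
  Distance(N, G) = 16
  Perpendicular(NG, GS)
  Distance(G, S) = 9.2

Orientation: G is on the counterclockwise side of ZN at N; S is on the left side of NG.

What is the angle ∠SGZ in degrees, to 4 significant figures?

11.48°

Z is at the origin; ZN runs at 46.7° with length 34.4, so N = 34.4·(cos 46.7°, sin 46.7°) = (23.59, 25.04). ∠ZNG = 51.4°, so NG runs at 46.7° + (180° − 51.4°) = 175.3° from the x-axis; with |NG| = 16.0, G = N + 16.0·(cos 175.3°, sin 175.3°) = (7.646, 26.35). NG is perpendicular to GS; with |GS| = 9.2 on the left of NG, S = G + 9.2·(-0.08194, -0.9966) = (6.892, 17.18). Then cos ∠SGZ = GS·GZ / (|GS||GZ|), giving 11.48°.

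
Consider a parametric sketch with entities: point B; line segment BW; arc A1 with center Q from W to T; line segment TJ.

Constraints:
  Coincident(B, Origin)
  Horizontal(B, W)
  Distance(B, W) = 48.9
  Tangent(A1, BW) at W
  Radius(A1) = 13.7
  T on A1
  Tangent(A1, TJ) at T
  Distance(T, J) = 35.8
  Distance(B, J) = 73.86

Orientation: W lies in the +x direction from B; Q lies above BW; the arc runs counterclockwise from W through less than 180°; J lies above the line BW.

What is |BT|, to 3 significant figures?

64.5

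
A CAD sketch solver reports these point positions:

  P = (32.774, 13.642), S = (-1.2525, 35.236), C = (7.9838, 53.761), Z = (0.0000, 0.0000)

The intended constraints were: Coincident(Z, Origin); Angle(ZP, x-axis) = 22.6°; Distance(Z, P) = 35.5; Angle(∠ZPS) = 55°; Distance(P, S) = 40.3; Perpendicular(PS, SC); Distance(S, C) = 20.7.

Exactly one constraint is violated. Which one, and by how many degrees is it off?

Perpendicular(PS, SC) — off by 5.90°.

Z = (0.00, 0.00) ✓; ZP at 22.60° ✓; |ZP| = 35.50 ✓; ∠ZPS = 55.00° ✓; |PS| = 40.30 ✓; ∠(PS, SC) = 84.10° ✗; |SC| = 20.70 ✓.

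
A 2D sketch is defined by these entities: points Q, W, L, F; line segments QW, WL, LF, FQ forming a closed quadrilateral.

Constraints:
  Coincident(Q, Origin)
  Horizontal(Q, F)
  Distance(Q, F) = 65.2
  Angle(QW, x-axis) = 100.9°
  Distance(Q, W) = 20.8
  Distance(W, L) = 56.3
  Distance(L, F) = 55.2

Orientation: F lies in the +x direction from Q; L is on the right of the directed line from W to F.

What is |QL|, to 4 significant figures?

36.41

Q is at the origin; QF is horizontal with |QF| = 65.2 and F in +x, so F = (65.2, 0). QW runs at 100.9° with |QW| = 20.8, so W = (-3.933, 20.42). L is determined by |WL| = 56.3 and |LF| = 55.2 together: it lies at the intersection of circle(W, 56.3) and circle(F, 55.2). With |WF| = 72.09, the foot of the radical line on WF is 36.89 from W and the perpendicular offset is √(56.3² − 36.89²) = 42.53. Taking the right-of-WF solution: L = (19.40, -30.81).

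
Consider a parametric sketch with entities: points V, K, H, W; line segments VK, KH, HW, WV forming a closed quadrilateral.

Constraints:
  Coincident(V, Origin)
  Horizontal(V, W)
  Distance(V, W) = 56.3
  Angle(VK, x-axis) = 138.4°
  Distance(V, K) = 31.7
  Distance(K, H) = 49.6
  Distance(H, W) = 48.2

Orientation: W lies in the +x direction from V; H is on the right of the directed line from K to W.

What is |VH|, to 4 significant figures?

18.21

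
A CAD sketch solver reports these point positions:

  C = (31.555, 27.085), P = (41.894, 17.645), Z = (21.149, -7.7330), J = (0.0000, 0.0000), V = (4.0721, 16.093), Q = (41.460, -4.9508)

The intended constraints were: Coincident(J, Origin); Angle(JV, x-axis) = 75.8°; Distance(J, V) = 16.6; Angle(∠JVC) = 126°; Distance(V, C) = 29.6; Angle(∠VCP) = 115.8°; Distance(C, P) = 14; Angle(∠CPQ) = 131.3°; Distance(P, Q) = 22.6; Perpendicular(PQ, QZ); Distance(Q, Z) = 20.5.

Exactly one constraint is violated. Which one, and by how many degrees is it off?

Perpendicular(PQ, QZ) — off by 8.90°.

J = (0.00, 0.00) ✓; JV at 75.80° ✓; |JV| = 16.60 ✓; ∠JVC = 126.0° ✓; |VC| = 29.60 ✓; ∠VCP = 115.8° ✓; |CP| = 14.00 ✓; ∠CPQ = 131.3° ✓; |PQ| = 22.60 ✓; ∠(PQ, QZ) = 81.10° ✗; |QZ| = 20.50 ✓.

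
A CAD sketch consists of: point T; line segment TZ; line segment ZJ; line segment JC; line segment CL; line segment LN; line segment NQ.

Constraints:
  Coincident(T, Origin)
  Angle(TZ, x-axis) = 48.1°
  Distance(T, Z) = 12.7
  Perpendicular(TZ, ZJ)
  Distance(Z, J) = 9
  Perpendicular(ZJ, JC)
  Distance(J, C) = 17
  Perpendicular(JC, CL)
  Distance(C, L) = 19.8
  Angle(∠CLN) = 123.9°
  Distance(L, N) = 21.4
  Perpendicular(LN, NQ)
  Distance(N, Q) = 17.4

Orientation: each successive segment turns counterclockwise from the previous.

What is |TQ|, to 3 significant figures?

24.6

T is at the origin; TZ runs at 48.1° with length 12.7, so Z = (8.48, 9.45). TZ is perpendicular to ZJ, so ZJ runs at 138°; with |ZJ| = 9.0, J = (1.78, 15.5). ZJ ⟂ JC, so JC runs at -132°; with |JC| = 17.0, C = (-9.57, 2.81). JC ⟂ CL, so CL runs at -41.9°; with |CL| = 19.8, L = (5.17, -10.4). ∠CLN = 123.9° gives LN at 14.2° from the x-axis; with |LN| = 21.4, N = (25.9, -5.16). The perpendicularity gives NQ at right angles to LN, so NQ runs at 104°; with |NQ| = 17.4, Q = (21.6, 11.7). Then |TQ| = |Q − T| = 24.6.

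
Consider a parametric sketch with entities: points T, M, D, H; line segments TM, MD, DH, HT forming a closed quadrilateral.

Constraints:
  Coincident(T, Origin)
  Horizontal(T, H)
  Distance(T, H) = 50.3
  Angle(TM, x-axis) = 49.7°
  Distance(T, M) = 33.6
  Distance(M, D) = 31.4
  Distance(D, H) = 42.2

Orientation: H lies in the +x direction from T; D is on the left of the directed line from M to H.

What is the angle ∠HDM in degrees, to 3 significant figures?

60.8°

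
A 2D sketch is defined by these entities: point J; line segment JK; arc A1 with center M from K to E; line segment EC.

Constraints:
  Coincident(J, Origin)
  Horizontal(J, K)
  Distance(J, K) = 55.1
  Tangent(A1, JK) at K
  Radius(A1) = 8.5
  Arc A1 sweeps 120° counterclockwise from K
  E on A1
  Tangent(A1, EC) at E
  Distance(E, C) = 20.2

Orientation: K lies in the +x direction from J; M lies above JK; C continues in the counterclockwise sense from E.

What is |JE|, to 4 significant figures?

63.75

J is at the origin; JK is horizontal with |JK| = 55.1 and K on the +x side, so K = (55.10, 0.000). The tangent condition forces MK to be normal to JK, so M = K + (0, 8.5) = (55.10, 8.500). On A1, K sits at bearing -90° from M; a 120° counterclockwise sweep puts E at bearing 30°, so E = M + 8.5·(cos 30°, sin 30°) = (62.46, 12.75). Then |JE| = |E − J| = 63.75.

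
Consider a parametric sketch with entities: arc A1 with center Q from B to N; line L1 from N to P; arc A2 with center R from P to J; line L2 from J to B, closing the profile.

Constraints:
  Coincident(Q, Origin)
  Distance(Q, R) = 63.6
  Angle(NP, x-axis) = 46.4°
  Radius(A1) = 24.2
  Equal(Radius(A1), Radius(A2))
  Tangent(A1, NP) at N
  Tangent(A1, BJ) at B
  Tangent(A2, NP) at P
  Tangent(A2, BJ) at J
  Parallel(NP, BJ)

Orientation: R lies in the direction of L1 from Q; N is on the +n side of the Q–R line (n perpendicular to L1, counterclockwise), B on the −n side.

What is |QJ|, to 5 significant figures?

68.049

Tangency of A1 to both parallel lines with radius 24.2 puts N and B at Q ± 24.2·n: N = (-17.525, 16.689), B = (17.525, -16.689). Equal radii place P and J the same way about R: P = R + 24.2·n = (26.335, 62.746), J = R − 24.2·n = (61.385, 29.369). Then |QJ| = |J − Q| = 68.049.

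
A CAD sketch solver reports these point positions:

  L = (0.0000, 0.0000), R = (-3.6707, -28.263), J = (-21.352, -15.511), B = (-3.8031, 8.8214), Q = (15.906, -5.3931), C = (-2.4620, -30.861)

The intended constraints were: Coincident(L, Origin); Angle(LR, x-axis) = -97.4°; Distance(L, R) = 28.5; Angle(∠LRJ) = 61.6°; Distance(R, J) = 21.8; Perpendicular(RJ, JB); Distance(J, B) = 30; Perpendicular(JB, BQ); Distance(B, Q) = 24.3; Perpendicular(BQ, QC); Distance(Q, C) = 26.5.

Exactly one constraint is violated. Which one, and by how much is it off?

Distance(Q, C) = 26.5 — off by 4.90.

L = (0.00, 0.00) ✓; LR at -97.40° ✓; |LR| = 28.50 ✓; ∠LRJ = 61.60° ✓; |RJ| = 21.80 ✓; ∠(RJ, JB) = 90.00° ✓; |JB| = 30.00 ✓; ∠(JB, BQ) = 90.00° ✓; |BQ| = 24.30 ✓; ∠(BQ, QC) = 90.00° ✓; |QC| = 31.40 ✗.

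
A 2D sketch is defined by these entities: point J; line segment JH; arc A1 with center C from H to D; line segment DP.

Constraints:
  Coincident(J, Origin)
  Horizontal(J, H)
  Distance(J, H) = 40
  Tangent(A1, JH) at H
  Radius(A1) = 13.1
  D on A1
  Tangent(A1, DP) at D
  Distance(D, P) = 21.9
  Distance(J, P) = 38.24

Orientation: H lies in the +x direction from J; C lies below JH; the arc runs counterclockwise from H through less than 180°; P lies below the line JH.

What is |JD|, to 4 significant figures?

29.04

Checks: |JH| = 40.00 ✓; |CD| = 13.10 ✓; ∠(CD, DP) = 90.00° ✓; |DP| = 21.90 ✓; |JP| = 38.24 ✓.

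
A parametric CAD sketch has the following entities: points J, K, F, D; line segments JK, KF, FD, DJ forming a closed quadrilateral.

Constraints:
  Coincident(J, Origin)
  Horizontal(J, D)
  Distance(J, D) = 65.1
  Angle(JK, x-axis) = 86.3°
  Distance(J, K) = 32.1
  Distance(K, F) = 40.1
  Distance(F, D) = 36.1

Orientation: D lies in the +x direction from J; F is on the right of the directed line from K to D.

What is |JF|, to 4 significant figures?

29.18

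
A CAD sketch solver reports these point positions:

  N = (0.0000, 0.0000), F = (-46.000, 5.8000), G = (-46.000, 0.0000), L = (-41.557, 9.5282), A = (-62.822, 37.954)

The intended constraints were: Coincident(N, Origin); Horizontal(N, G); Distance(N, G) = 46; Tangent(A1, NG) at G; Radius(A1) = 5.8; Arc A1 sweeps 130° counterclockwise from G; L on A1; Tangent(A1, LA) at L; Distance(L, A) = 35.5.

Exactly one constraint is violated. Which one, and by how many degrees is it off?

Tangent(A1, LA) at L — off by 3.20°.

N = (0.00, 0.00) ✓; N.y = 0.00, G.y = 0.00 ✓; |NG| = 46.00 ✓; ∠(FG, GN) = 90.00° ✓; |FG| = 5.800 ✓; bearing(F→L) − bearing(F→G) = 130.0° ✓; |FL| = 5.800 ✓; ∠(FL, LA) = 93.20° ✗; |LA| = 35.50 ✓.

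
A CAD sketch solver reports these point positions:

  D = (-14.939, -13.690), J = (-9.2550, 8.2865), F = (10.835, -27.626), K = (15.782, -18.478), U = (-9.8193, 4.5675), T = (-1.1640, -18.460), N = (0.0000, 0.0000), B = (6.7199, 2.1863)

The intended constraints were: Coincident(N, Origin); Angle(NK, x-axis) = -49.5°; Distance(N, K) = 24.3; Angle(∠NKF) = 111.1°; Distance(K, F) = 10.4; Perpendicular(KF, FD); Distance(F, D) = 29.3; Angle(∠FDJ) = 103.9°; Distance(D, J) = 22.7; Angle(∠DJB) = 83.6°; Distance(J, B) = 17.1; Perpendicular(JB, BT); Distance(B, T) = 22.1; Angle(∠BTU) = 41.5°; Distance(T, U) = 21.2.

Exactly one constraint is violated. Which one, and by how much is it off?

Distance(T, U) = 21.2 — off by 3.40.

N = (0.00, 0.00) ✓; NK at -49.50° ✓; |NK| = 24.30 ✓; ∠NKF = 111.1° ✓; |KF| = 10.40 ✓; ∠(KF, FD) = 90.00° ✓; |FD| = 29.30 ✓; ∠FDJ = 103.9° ✓; |DJ| = 22.70 ✓; ∠DJB = 83.60° ✓; |JB| = 17.10 ✓; ∠(JB, BT) = 90.00° ✓; |BT| = 22.10 ✓; ∠BTU = 41.50° ✓; |TU| = 24.60 ✗.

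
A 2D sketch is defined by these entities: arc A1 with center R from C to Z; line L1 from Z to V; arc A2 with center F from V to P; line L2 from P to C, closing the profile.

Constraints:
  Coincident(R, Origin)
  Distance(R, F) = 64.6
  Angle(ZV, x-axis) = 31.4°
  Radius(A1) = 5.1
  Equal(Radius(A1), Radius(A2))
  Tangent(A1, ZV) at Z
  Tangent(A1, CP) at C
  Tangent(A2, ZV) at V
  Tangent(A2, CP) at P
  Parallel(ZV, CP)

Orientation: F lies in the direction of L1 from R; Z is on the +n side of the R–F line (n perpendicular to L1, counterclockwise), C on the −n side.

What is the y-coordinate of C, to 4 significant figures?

-4.353

The slot axis is L1's direction at 31.4°, so u = (cos 31.4°, sin 31.4°) = (0.8536, 0.5210) and n = (−sin 31.4°, cos 31.4°) = (-0.5210, 0.8536). R is at the origin and F lies 64.6 along u from R, so F = 64.6·u = (55.14, 33.66). Tangency of A1 to both parallel lines with radius 5.1 puts Z and C at R ± 5.1·n: Z = (-2.657, 4.353), C = (2.657, -4.353). So C.y = -4.353.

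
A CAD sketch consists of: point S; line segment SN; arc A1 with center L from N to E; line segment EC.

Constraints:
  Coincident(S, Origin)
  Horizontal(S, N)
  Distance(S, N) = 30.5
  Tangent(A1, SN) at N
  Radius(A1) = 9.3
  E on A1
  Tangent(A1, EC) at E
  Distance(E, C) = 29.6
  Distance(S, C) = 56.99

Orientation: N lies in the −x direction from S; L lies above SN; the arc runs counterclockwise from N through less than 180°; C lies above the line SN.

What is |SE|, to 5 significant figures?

27.981

Checks: S = (0.00, 0.00) ✓; |LE| = 9.300 ✓; ∠(LE, EC) = 90.00° ✓; |EC| = 29.60 ✓; |SC| = 56.99 ✓.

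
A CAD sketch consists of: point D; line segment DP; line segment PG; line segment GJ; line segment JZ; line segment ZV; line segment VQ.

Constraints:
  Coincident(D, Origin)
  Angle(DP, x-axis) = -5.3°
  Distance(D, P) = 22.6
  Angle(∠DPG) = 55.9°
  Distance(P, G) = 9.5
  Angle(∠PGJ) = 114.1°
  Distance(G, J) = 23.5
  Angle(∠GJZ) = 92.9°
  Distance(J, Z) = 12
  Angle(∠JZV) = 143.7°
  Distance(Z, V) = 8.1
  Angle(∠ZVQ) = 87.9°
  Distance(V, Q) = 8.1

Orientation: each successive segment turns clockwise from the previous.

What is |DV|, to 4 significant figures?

14.06

D is at the origin; DP runs at -5.3° with length 22.6, so P = (22.50, -2.088). ∠DPG = 55.9° gives PG at -129.4° from the x-axis; with |PG| = 9.5, G = (16.47, -9.429). ∠PGJ = 114.1° gives GJ at 164.7° from the x-axis; with |GJ| = 23.5, J = (-6.194, -3.228). ∠GJZ = 92.9° gives JZ at 77.60° from the x-axis; with |JZ| = 12.0, Z = (-3.617, 8.493). ∠JZV = 143.7° gives ZV at 41.30° from the x-axis; with |ZV| = 8.1, V = (2.468, 13.84). Then |DV| = |V − D| = 14.06.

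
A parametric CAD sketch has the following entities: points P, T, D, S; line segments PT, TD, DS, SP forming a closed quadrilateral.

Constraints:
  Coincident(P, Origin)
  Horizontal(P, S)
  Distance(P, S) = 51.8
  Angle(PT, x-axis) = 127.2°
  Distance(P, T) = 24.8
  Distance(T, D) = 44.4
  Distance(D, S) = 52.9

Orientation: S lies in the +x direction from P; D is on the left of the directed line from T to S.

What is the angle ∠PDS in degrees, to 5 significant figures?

60.835°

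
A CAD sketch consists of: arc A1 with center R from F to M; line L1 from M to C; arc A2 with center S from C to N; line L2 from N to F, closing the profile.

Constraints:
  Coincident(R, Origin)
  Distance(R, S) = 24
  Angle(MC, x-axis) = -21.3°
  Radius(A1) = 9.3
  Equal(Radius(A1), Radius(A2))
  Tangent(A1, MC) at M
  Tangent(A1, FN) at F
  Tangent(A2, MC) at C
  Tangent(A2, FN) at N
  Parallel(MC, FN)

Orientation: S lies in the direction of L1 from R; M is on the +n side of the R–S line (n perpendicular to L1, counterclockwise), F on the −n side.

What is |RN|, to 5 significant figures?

25.739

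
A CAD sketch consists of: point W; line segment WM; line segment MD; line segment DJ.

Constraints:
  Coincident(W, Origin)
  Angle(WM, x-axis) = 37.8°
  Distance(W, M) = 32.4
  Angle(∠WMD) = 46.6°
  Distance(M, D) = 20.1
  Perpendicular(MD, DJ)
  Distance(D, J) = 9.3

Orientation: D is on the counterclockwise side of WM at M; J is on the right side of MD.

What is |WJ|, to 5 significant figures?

32.912

∠WMD = 46.6°, so MD runs at 37.8° + (180° − 46.6°) = 171.20° from the x-axis; with |MD| = 20.1, D = M + 20.1·(cos 171.20°, sin 171.20°) = (5.7376, 22.933). MD ⟂ DJ; with |DJ| = 9.3 on the right of MD, J = D + 9.3·(0.15299, 0.98823) = (7.1604, 32.124). Then |WJ| = |J − W| = 32.912.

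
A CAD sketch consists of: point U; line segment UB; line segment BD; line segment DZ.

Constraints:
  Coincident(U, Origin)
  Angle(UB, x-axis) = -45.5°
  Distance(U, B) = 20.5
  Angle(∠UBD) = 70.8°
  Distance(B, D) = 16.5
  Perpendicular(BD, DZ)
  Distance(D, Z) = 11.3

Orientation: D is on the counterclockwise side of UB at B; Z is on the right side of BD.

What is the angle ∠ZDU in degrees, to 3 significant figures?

153°

U is at the origin; UB runs at -45.5° with length 20.5, so B = 20.5·(cos -45.5°, sin -45.5°) = (14.4, -14.6). ∠UBD = 70.8°, so BD runs at -45.5° + (180° − 70.8°) = 63.7° from the x-axis; with |BD| = 16.5, D = B + 16.5·(cos 63.7°, sin 63.7°) = (21.7, 0.170). BD ⟂ DZ; with |DZ| = 11.3 on the right of BD, Z = D + 11.3·(0.896, -0.443) = (31.8, -4.84). Then cos ∠ZDU = DZ·DU / (|DZ||DU|), giving 153°.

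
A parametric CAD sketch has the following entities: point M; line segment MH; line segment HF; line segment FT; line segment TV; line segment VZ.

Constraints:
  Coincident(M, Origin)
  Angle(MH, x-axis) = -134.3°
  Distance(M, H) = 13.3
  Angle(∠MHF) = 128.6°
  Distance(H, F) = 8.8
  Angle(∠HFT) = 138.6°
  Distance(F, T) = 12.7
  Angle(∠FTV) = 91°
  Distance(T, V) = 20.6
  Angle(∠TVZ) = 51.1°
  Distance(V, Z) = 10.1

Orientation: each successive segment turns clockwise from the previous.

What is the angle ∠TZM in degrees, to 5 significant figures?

140.98°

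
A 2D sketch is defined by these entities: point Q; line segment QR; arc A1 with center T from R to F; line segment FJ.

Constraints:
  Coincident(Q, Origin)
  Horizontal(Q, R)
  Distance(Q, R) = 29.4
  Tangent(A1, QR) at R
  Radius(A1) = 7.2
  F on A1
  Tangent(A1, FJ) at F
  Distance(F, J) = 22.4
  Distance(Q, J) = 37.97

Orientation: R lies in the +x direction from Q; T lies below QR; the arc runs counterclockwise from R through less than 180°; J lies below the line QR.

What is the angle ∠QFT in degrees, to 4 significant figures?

158.3°

Checks: |TF| = 7.200 ✓; ∠(TF, FJ) = 90.00° ✓; |FJ| = 22.40 ✓; |QJ| = 37.97 ✓.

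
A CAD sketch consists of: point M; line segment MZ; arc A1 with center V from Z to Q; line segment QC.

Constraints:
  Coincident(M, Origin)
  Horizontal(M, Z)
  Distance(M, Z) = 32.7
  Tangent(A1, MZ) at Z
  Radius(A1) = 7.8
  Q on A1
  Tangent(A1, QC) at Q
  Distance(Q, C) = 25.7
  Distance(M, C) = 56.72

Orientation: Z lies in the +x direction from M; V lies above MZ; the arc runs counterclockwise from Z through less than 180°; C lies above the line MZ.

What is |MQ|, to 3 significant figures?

40.4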